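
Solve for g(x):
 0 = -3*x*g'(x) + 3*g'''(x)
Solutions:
 g(x) = C1 + Integral(C2*airyai(x) + C3*airybi(x), x)


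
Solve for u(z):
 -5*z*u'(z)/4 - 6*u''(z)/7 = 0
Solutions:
 u(z) = C1 + C2*erf(sqrt(105)*z/12)


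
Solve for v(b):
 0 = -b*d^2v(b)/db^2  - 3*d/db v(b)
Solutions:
 v(b) = C1 + C2/b^2


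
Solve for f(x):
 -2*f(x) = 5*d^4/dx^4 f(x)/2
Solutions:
 f(x) = (C1*sin(5^(3/4)*x/5) + C2*cos(5^(3/4)*x/5))*exp(-5^(3/4)*x/5) + (C3*sin(5^(3/4)*x/5) + C4*cos(5^(3/4)*x/5))*exp(5^(3/4)*x/5)


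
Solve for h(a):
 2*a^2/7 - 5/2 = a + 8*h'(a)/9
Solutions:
 h(a) = C1 + 3*a^3/28 - 9*a^2/16 - 45*a/16


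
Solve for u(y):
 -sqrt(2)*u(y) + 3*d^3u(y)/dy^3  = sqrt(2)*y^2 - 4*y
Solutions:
 u(y) = C3*exp(2^(1/6)*3^(2/3)*y/3) - y^2 + 2*sqrt(2)*y + (C1*sin(6^(1/6)*y/2) + C2*cos(6^(1/6)*y/2))*exp(-2^(1/6)*3^(2/3)*y/6)


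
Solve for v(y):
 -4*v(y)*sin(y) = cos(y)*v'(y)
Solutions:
 v(y) = C1*cos(y)^4


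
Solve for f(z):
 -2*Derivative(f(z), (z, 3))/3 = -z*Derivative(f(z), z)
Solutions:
 f(z) = C1 + Integral(C2*airyai(2^(2/3)*3^(1/3)*z/2) + C3*airybi(2^(2/3)*3^(1/3)*z/2), z)


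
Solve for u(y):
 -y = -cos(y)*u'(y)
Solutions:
 u(y) = C1 + Integral(y/cos(y), y)


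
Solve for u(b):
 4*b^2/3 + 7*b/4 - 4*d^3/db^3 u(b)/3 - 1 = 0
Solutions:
 u(b) = C1 + C2*b + C3*b^2 + b^5/60 + 7*b^4/128 - b^3/8


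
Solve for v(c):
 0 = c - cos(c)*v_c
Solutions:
 v(c) = C1 + Integral(c/cos(c), c)


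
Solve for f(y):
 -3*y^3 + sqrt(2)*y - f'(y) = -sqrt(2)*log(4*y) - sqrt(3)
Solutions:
 f(y) = C1 - 3*y^4/4 + sqrt(2)*y^2/2 + sqrt(2)*y*log(y) - sqrt(2)*y + sqrt(3)*y + 2*sqrt(2)*y*log(2)


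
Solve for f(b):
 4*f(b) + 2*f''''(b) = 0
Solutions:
 f(b) = (C1*sin(2^(3/4)*b/2) + C2*cos(2^(3/4)*b/2))*exp(-2^(3/4)*b/2) + (C3*sin(2^(3/4)*b/2) + C4*cos(2^(3/4)*b/2))*exp(2^(3/4)*b/2)


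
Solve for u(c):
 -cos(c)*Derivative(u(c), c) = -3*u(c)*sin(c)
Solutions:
 u(c) = C1/cos(c)^3


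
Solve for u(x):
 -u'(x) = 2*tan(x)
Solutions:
 u(x) = C1 + 2*log(cos(x))


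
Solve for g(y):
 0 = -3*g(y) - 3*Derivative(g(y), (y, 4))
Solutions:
 g(y) = (C1*sin(sqrt(2)*y/2) + C2*cos(sqrt(2)*y/2))*exp(-sqrt(2)*y/2) + (C3*sin(sqrt(2)*y/2) + C4*cos(sqrt(2)*y/2))*exp(sqrt(2)*y/2)


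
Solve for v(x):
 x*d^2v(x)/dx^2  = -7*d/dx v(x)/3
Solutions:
 v(x) = C1 + C2/x^(4/3)


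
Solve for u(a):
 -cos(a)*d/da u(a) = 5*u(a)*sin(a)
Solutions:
 u(a) = C1*cos(a)^5


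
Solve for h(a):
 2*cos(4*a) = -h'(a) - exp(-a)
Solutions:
 h(a) = C1 - sin(4*a)/2 + exp(-a)


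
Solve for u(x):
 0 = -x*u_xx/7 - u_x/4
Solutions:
 u(x) = C1 + C2/x^(3/4)


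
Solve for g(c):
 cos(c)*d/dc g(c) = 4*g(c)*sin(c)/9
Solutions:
 g(c) = C1/cos(c)^(4/9)


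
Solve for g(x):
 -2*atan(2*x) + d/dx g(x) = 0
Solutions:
 g(x) = C1 + 2*x*atan(2*x) - log(4*x^2 + 1)/2


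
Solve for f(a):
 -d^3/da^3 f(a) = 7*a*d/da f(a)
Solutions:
 f(a) = C1 + Integral(C2*airyai(-7^(1/3)*a) + C3*airybi(-7^(1/3)*a), a)


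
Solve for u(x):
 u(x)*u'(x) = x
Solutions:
 u(x) = -sqrt(C1 + x^2)
 u(x) = sqrt(C1 + x^2)


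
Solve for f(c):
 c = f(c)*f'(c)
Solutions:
 f(c) = -sqrt(C1 + c^2)
 f(c) = sqrt(C1 + c^2)


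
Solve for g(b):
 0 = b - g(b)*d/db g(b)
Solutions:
 g(b) = -sqrt(C1 + b^2)
 g(b) = sqrt(C1 + b^2)


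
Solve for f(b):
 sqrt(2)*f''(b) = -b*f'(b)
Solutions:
 f(b) = C1 + C2*erf(2^(1/4)*b/2)


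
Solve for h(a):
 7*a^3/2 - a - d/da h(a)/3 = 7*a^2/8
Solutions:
 h(a) = C1 + 21*a^4/8 - 7*a^3/8 - 3*a^2/2


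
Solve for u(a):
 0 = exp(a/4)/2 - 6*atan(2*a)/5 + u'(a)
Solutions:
 u(a) = C1 + 6*a*atan(2*a)/5 - 2*exp(a/4) - 3*log(4*a^2 + 1)/10


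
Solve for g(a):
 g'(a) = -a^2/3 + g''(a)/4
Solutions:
 g(a) = C1 + C2*exp(4*a) - a^3/9 - a^2/12 - a/24


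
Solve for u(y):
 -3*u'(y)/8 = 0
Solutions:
 u(y) = C1


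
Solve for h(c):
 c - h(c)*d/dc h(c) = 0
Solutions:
 h(c) = -sqrt(C1 + c^2)
 h(c) = sqrt(C1 + c^2)


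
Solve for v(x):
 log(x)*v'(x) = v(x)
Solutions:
 v(x) = C1*exp(li(x))


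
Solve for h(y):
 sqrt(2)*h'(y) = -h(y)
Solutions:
 h(y) = C1*exp(-sqrt(2)*y/2)


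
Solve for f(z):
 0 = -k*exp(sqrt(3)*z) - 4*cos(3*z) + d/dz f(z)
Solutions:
 f(z) = C1 + sqrt(3)*k*exp(sqrt(3)*z)/3 + 4*sin(3*z)/3


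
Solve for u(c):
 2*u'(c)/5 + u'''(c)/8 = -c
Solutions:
 u(c) = C1 + C2*sin(4*sqrt(5)*c/5) + C3*cos(4*sqrt(5)*c/5) - 5*c^2/4


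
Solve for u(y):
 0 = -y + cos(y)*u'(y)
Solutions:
 u(y) = C1 + Integral(y/cos(y), y)


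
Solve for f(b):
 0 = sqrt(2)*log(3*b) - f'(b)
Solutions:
 f(b) = C1 + sqrt(2)*b*log(b) - sqrt(2)*b + sqrt(2)*b*log(3)


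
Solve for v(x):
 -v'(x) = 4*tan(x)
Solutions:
 v(x) = C1 + 4*log(cos(x))


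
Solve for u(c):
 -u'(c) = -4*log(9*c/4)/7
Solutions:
 u(c) = C1 + 4*c*log(c)/7 - 8*c*log(2)/7 - 4*c/7 + 8*c*log(3)/7


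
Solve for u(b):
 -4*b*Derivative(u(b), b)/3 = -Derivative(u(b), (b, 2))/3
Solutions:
 u(b) = C1 + C2*erfi(sqrt(2)*b)


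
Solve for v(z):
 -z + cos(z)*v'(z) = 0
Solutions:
 v(z) = C1 + Integral(z/cos(z), z)


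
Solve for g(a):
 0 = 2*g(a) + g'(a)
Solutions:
 g(a) = C1*exp(-2*a)


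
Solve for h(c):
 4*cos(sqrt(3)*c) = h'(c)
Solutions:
 h(c) = C1 + 4*sqrt(3)*sin(sqrt(3)*c)/3


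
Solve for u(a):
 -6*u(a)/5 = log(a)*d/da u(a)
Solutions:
 u(a) = C1*exp(-6*li(a)/5)


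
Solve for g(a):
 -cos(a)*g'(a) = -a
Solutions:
 g(a) = C1 + Integral(a/cos(a), a)


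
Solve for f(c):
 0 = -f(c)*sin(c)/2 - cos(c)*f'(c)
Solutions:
 f(c) = C1*sqrt(cos(c))


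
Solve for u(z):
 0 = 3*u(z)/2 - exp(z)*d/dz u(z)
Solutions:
 u(z) = C1*exp(-3*exp(-z)/2)


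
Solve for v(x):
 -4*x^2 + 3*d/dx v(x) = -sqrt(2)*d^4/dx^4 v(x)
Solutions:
 v(x) = C1 + C4*exp(-2^(5/6)*3^(1/3)*x/2) + 4*x^3/9 + (C2*sin(6^(5/6)*x/4) + C3*cos(6^(5/6)*x/4))*exp(2^(5/6)*3^(1/3)*x/4)


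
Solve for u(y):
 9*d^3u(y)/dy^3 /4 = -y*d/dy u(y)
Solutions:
 u(y) = C1 + Integral(C2*airyai(-2^(2/3)*3^(1/3)*y/3) + C3*airybi(-2^(2/3)*3^(1/3)*y/3), y)


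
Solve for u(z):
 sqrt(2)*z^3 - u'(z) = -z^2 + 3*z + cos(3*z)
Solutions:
 u(z) = C1 + sqrt(2)*z^4/4 + z^3/3 - 3*z^2/2 - sin(3*z)/3


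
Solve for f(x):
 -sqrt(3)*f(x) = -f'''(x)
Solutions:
 f(x) = C3*exp(3^(1/6)*x) + (C1*sin(3^(2/3)*x/2) + C2*cos(3^(2/3)*x/2))*exp(-3^(1/6)*x/2)


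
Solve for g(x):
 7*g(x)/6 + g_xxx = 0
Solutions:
 g(x) = C3*exp(-6^(2/3)*7^(1/3)*x/6) + (C1*sin(2^(2/3)*3^(1/6)*7^(1/3)*x/4) + C2*cos(2^(2/3)*3^(1/6)*7^(1/3)*x/4))*exp(6^(2/3)*7^(1/3)*x/12)


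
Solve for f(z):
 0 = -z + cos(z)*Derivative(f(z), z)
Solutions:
 f(z) = C1 + Integral(z/cos(z), z)


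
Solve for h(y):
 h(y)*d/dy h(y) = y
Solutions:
 h(y) = -sqrt(C1 + y^2)
 h(y) = sqrt(C1 + y^2)


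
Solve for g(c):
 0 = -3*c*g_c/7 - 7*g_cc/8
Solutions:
 g(c) = C1 + C2*erf(2*sqrt(3)*c/7)


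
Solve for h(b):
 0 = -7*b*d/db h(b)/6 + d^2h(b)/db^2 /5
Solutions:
 h(b) = C1 + C2*erfi(sqrt(105)*b/6)


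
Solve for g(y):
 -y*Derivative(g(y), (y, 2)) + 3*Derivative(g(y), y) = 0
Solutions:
 g(y) = C1 + C2*y^4


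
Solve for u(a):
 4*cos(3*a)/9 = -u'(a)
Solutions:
 u(a) = C1 - 4*sin(3*a)/27


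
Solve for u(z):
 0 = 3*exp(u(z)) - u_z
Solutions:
 u(z) = log(-1/(C1 + 3*z))


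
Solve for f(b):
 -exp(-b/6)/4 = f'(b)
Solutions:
 f(b) = C1 + 3*exp(-b/6)/2


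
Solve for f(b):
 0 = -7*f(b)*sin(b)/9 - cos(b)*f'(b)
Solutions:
 f(b) = C1*cos(b)^(7/9)


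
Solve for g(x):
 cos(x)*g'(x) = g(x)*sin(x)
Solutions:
 g(x) = C1/cos(x)


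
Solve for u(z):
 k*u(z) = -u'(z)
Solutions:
 u(z) = C1*exp(-k*z)


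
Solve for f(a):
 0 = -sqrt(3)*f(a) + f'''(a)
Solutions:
 f(a) = C3*exp(3^(1/6)*a) + (C1*sin(3^(2/3)*a/2) + C2*cos(3^(2/3)*a/2))*exp(-3^(1/6)*a/2)


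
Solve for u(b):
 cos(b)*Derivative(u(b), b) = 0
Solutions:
 u(b) = C1


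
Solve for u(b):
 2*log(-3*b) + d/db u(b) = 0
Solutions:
 u(b) = C1 - 2*b*log(-b) + 2*b*(1 - log(3))


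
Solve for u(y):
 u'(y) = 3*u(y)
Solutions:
 u(y) = C1*exp(3*y)


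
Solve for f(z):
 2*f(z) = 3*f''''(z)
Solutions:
 f(z) = C1*exp(-2^(1/4)*3^(3/4)*z/3) + C2*exp(2^(1/4)*3^(3/4)*z/3) + C3*sin(2^(1/4)*3^(3/4)*z/3) + C4*cos(2^(1/4)*3^(3/4)*z/3)


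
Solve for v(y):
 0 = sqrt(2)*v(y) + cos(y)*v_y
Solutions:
 v(y) = C1*(sin(y) - 1)^(sqrt(2)/2)/(sin(y) + 1)^(sqrt(2)/2)


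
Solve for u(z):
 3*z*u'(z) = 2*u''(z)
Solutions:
 u(z) = C1 + C2*erfi(sqrt(3)*z/2)


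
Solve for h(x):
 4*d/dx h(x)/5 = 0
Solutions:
 h(x) = C1


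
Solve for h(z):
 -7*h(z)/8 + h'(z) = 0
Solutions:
 h(z) = C1*exp(7*z/8)


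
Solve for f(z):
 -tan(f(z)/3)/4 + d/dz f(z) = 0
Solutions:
 f(z) = -3*asin(C1*exp(z/12)) + 3*pi
 f(z) = 3*asin(C1*exp(z/12))


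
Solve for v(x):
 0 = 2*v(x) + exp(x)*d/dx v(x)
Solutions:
 v(x) = C1*exp(2*exp(-x))


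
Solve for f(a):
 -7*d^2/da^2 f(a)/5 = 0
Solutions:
 f(a) = C1 + C2*a


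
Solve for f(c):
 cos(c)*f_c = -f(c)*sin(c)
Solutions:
 f(c) = C1*cos(c)


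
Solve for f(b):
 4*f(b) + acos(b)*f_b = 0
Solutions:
 f(b) = C1*exp(-4*Integral(1/acos(b), b))


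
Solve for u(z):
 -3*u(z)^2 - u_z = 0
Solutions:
 u(z) = 1/(C1 + 3*z)


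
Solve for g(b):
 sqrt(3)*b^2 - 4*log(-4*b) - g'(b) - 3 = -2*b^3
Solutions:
 g(b) = C1 + b^4/2 + sqrt(3)*b^3/3 - 4*b*log(-b) + b*(1 - 8*log(2))


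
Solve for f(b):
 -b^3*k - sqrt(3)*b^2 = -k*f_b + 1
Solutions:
 f(b) = C1 + b^4/4 + sqrt(3)*b^3/(3*k) + b/k


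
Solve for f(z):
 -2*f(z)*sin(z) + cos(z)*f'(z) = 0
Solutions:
 f(z) = C1/cos(z)^2


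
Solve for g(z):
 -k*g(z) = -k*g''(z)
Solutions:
 g(z) = C1*exp(-z) + C2*exp(z)


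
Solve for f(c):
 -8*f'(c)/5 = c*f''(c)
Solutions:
 f(c) = C1 + C2/c^(3/5)


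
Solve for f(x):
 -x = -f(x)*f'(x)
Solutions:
 f(x) = -sqrt(C1 + x^2)
 f(x) = sqrt(C1 + x^2)


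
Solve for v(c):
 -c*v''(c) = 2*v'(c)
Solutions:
 v(c) = C1 + C2/c


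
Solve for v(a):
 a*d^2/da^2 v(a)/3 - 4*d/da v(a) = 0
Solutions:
 v(a) = C1 + C2*a^13


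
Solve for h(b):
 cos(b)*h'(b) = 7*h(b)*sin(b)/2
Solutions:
 h(b) = C1/cos(b)^(7/2)


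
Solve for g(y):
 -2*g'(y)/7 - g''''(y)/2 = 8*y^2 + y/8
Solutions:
 g(y) = C1 + C4*exp(-14^(2/3)*y/7) - 28*y^3/3 - 7*y^2/32 + (C2*sin(14^(2/3)*sqrt(3)*y/14) + C3*cos(14^(2/3)*sqrt(3)*y/14))*exp(14^(2/3)*y/14)


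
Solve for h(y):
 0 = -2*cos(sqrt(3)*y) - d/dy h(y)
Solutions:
 h(y) = C1 - 2*sqrt(3)*sin(sqrt(3)*y)/3


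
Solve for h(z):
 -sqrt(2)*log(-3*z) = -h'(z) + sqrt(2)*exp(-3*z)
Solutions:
 h(z) = C1 + sqrt(2)*z*log(-z) + sqrt(2)*z*(-1 + log(3)) - sqrt(2)*exp(-3*z)/3


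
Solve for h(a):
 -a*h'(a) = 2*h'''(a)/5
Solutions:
 h(a) = C1 + Integral(C2*airyai(-2^(2/3)*5^(1/3)*a/2) + C3*airybi(-2^(2/3)*5^(1/3)*a/2), a)


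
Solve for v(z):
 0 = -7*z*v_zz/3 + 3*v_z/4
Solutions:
 v(z) = C1 + C2*z^(37/28)


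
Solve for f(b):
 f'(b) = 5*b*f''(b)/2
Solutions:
 f(b) = C1 + C2*b^(7/5)


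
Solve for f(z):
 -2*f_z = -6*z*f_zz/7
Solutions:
 f(z) = C1 + C2*z^(10/3)


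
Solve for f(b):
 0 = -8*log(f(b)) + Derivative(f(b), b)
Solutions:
 li(f(b)) = C1 + 8*b


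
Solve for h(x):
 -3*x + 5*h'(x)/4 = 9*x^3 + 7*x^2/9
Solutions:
 h(x) = C1 + 9*x^4/5 + 28*x^3/135 + 6*x^2/5


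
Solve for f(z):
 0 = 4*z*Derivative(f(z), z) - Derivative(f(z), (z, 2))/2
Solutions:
 f(z) = C1 + C2*erfi(2*z)


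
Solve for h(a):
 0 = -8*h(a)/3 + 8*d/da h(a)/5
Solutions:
 h(a) = C1*exp(5*a/3)


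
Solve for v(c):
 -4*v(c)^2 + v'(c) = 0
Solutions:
 v(c) = -1/(C1 + 4*c)


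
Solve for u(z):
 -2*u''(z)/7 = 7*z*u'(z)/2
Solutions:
 u(z) = C1 + C2*erf(7*sqrt(2)*z/4)


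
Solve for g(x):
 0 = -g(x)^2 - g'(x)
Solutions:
 g(x) = 1/(C1 + x)


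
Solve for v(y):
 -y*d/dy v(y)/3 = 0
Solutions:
 v(y) = C1


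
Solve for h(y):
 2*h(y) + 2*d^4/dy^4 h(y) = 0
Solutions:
 h(y) = (C1*sin(sqrt(2)*y/2) + C2*cos(sqrt(2)*y/2))*exp(-sqrt(2)*y/2) + (C3*sin(sqrt(2)*y/2) + C4*cos(sqrt(2)*y/2))*exp(sqrt(2)*y/2)


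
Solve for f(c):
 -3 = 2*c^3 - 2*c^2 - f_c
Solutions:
 f(c) = C1 + c^4/2 - 2*c^3/3 + 3*c


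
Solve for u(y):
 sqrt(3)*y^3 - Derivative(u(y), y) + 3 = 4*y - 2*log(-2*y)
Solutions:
 u(y) = C1 + sqrt(3)*y^4/4 - 2*y^2 + 2*y*log(-y) + y*(1 + 2*log(2))


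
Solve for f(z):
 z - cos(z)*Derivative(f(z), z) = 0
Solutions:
 f(z) = C1 + Integral(z/cos(z), z)


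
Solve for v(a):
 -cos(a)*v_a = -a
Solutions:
 v(a) = C1 + Integral(a/cos(a), a)


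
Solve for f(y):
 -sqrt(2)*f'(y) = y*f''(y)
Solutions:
 f(y) = C1 + C2*y^(1 - sqrt(2))


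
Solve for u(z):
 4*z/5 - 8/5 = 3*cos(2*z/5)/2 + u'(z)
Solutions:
 u(z) = C1 + 2*z^2/5 - 8*z/5 - 15*sin(2*z/5)/4


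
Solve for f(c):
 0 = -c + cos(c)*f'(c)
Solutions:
 f(c) = C1 + Integral(c/cos(c), c)


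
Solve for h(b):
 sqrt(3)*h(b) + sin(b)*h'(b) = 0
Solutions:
 h(b) = C1*(cos(b) + 1)^(sqrt(3)/2)/(cos(b) - 1)^(sqrt(3)/2)


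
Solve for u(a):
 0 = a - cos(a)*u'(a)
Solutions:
 u(a) = C1 + Integral(a/cos(a), a)


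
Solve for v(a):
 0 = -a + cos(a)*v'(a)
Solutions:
 v(a) = C1 + Integral(a/cos(a), a)


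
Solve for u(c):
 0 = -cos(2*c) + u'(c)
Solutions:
 u(c) = C1 + sin(2*c)/2


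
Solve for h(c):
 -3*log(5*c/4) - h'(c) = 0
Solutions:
 h(c) = C1 - 3*c*log(c) + c*log(64/125) + 3*c


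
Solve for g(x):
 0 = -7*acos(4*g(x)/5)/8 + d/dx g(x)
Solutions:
 Integral(1/acos(4*_y/5), (_y, g(x))) = C1 + 7*x/8


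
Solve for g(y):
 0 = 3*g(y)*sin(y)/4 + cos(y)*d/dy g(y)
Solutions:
 g(y) = C1*cos(y)^(3/4)


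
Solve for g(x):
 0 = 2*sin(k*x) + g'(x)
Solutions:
 g(x) = C1 + 2*cos(k*x)/k


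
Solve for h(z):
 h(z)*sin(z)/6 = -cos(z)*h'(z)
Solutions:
 h(z) = C1*cos(z)^(1/6)


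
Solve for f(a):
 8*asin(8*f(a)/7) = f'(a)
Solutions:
 Integral(1/asin(8*_y/7), (_y, f(a))) = C1 + 8*a


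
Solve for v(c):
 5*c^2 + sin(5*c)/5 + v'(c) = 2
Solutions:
 v(c) = C1 - 5*c^3/3 + 2*c + cos(5*c)/25


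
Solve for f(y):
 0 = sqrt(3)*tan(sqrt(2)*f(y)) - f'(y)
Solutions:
 f(y) = sqrt(2)*(pi - asin(C1*exp(sqrt(6)*y)))/2
 f(y) = sqrt(2)*asin(C1*exp(sqrt(6)*y))/2


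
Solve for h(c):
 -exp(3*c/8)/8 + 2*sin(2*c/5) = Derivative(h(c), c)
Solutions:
 h(c) = C1 - exp(3*c/8)/3 - 5*cos(2*c/5)


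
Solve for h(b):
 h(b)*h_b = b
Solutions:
 h(b) = -sqrt(C1 + b^2)
 h(b) = sqrt(C1 + b^2)


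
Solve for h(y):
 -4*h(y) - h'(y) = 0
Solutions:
 h(y) = C1*exp(-4*y)


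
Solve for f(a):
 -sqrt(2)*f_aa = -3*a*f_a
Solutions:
 f(a) = C1 + C2*erfi(2^(1/4)*sqrt(3)*a/2)


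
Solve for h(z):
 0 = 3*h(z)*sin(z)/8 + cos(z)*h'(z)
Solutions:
 h(z) = C1*cos(z)^(3/8)


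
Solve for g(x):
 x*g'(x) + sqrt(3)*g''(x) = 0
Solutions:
 g(x) = C1 + C2*erf(sqrt(2)*3^(3/4)*x/6)


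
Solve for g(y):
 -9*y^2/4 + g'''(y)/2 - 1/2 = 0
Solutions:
 g(y) = C1 + C2*y + C3*y^2 + 3*y^5/40 + y^3/6


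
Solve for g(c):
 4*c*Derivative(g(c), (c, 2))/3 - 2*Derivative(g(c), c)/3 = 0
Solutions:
 g(c) = C1 + C2*c^(3/2)


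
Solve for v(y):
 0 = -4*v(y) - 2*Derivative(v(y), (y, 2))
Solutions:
 v(y) = C1*sin(sqrt(2)*y) + C2*cos(sqrt(2)*y)


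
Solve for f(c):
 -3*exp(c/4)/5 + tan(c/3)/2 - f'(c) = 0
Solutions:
 f(c) = C1 - 12*exp(c/4)/5 - 3*log(cos(c/3))/2


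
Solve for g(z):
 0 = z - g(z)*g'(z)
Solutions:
 g(z) = -sqrt(C1 + z^2)
 g(z) = sqrt(C1 + z^2)


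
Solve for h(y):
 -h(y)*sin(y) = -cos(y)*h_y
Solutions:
 h(y) = C1/cos(y)


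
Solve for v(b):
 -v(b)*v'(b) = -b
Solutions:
 v(b) = -sqrt(C1 + b^2)
 v(b) = sqrt(C1 + b^2)


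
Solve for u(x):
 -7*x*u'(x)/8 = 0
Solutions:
 u(x) = C1


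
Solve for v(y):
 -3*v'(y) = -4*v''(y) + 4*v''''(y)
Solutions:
 v(y) = C1 + C2*exp(3^(1/3)*y*(4*3^(1/3)/(sqrt(537) + 27)^(1/3) + (sqrt(537) + 27)^(1/3))/12)*sin(3^(1/6)*y*(-3^(2/3)*(sqrt(537) + 27)^(1/3)/12 + (sqrt(537) + 27)^(-1/3))) + C3*exp(3^(1/3)*y*(4*3^(1/3)/(sqrt(537) + 27)^(1/3) + (sqrt(537) + 27)^(1/3))/12)*cos(3^(1/6)*y*(-3^(2/3)*(sqrt(537) + 27)^(1/3)/12 + (sqrt(537) + 27)^(-1/3))) + C4*exp(-3^(1/3)*y*(4*3^(1/3)/(sqrt(537) + 27)^(1/3) + (sqrt(537) + 27)^(1/3))/6)


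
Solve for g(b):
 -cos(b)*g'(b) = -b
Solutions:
 g(b) = C1 + Integral(b/cos(b), b)


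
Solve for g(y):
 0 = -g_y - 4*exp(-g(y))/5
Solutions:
 g(y) = log(C1 - 4*y/5)


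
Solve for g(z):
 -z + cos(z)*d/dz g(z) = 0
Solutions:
 g(z) = C1 + Integral(z/cos(z), z)


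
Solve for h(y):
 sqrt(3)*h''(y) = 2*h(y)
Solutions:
 h(y) = C1*exp(-sqrt(2)*3^(3/4)*y/3) + C2*exp(sqrt(2)*3^(3/4)*y/3)


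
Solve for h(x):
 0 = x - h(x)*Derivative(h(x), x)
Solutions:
 h(x) = -sqrt(C1 + x^2)
 h(x) = sqrt(C1 + x^2)


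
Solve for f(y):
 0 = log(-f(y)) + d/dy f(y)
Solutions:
 -li(-f(y)) = C1 - y


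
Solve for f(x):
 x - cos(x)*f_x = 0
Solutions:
 f(x) = C1 + Integral(x/cos(x), x)


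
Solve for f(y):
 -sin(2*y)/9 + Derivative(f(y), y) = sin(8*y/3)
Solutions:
 f(y) = C1 - cos(2*y)/18 - 3*cos(8*y/3)/8


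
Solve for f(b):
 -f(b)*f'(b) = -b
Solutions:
 f(b) = -sqrt(C1 + b^2)
 f(b) = sqrt(C1 + b^2)


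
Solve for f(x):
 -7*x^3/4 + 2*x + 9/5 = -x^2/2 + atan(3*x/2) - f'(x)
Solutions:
 f(x) = C1 + 7*x^4/16 - x^3/6 - x^2 + x*atan(3*x/2) - 9*x/5 - log(9*x^2 + 4)/3


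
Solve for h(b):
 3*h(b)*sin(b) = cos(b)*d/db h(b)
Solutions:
 h(b) = C1/cos(b)^3


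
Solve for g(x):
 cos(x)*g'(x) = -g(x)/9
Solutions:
 g(x) = C1*(sin(x) - 1)^(1/18)/(sin(x) + 1)^(1/18)


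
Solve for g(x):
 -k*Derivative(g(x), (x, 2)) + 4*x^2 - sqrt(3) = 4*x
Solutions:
 g(x) = C1 + C2*x + x^4/(3*k) - 2*x^3/(3*k) - sqrt(3)*x^2/(2*k)


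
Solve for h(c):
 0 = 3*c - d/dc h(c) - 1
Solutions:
 h(c) = C1 + 3*c^2/2 - c


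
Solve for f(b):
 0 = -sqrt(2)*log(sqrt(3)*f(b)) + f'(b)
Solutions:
 -sqrt(2)*Integral(1/(2*log(_y) + log(3)), (_y, f(b))) = C1 - b


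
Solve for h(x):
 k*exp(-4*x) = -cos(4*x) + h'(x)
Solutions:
 h(x) = C1 - k*exp(-4*x)/4 + sin(4*x)/4


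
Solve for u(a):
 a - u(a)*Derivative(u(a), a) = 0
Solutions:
 u(a) = -sqrt(C1 + a^2)
 u(a) = sqrt(C1 + a^2)


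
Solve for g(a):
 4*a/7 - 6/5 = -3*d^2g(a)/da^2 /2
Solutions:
 g(a) = C1 + C2*a - 4*a^3/63 + 2*a^2/5


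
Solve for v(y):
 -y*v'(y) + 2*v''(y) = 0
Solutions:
 v(y) = C1 + C2*erfi(y/2)


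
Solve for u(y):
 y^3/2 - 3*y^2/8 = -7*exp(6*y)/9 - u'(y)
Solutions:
 u(y) = C1 - y^4/8 + y^3/8 - 7*exp(6*y)/54


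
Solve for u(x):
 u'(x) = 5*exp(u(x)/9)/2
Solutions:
 u(x) = 9*log(-1/(C1 + 5*x)) + 9*log(18)


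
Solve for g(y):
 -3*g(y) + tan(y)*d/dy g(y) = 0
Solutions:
 g(y) = C1*sin(y)^3


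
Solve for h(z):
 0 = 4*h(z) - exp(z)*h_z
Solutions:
 h(z) = C1*exp(-4*exp(-z))


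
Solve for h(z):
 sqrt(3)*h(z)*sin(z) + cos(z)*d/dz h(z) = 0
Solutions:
 h(z) = C1*cos(z)^(sqrt(3))


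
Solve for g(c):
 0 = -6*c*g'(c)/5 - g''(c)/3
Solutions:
 g(c) = C1 + C2*erf(3*sqrt(5)*c/5)


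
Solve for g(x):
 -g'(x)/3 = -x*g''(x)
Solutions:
 g(x) = C1 + C2*x^(4/3)


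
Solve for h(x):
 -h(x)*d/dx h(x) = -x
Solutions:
 h(x) = -sqrt(C1 + x^2)
 h(x) = sqrt(C1 + x^2)


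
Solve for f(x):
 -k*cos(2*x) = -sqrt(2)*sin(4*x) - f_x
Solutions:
 f(x) = C1 + k*sin(2*x)/2 + sqrt(2)*cos(4*x)/4


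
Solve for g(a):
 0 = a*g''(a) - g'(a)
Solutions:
 g(a) = C1 + C2*a^2


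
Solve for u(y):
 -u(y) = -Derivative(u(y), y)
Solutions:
 u(y) = C1*exp(y)


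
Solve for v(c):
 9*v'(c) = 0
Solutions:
 v(c) = C1


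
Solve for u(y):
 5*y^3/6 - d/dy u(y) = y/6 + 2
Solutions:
 u(y) = C1 + 5*y^4/24 - y^2/12 - 2*y


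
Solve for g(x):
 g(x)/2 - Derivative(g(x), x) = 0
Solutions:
 g(x) = C1*exp(x/2)


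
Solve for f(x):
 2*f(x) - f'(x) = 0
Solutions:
 f(x) = C1*exp(2*x)


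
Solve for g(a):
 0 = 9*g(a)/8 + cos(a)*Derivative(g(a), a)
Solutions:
 g(a) = C1*(sin(a) - 1)^(9/16)/(sin(a) + 1)^(9/16)


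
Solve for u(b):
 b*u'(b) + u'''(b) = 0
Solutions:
 u(b) = C1 + Integral(C2*airyai(-b) + C3*airybi(-b), b)


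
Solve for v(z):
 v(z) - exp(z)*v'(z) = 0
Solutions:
 v(z) = C1*exp(-exp(-z))


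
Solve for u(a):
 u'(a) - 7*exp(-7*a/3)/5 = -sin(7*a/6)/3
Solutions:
 u(a) = C1 + 2*cos(7*a/6)/7 - 3*exp(-7*a/3)/5


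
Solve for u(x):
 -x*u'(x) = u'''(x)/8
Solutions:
 u(x) = C1 + Integral(C2*airyai(-2*x) + C3*airybi(-2*x), x)


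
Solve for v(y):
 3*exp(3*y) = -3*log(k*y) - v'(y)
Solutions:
 v(y) = C1 - 3*y*log(k*y) + 3*y - exp(3*y)


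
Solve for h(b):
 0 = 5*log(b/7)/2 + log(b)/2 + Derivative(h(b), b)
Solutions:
 h(b) = C1 - 3*b*log(b) + 3*b + 5*b*log(7)/2


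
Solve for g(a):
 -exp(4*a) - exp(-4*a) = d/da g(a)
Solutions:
 g(a) = C1 - sinh(4*a)/2


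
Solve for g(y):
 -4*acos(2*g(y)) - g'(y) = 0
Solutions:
 Integral(1/acos(2*_y), (_y, g(y))) = C1 - 4*y


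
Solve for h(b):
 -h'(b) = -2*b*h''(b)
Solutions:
 h(b) = C1 + C2*b^(3/2)


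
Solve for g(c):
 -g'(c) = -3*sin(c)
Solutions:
 g(c) = C1 - 3*cos(c)


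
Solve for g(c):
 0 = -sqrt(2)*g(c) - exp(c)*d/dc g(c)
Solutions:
 g(c) = C1*exp(sqrt(2)*exp(-c))


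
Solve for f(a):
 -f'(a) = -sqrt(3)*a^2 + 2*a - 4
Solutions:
 f(a) = C1 + sqrt(3)*a^3/3 - a^2 + 4*a


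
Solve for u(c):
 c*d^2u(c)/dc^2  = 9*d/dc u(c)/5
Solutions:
 u(c) = C1 + C2*c^(14/5)


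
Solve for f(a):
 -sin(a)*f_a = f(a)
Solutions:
 f(a) = C1*sqrt(cos(a) + 1)/sqrt(cos(a) - 1)


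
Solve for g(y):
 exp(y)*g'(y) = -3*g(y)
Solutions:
 g(y) = C1*exp(3*exp(-y))


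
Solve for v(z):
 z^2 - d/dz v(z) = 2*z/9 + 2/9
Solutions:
 v(z) = C1 + z^3/3 - z^2/9 - 2*z/9


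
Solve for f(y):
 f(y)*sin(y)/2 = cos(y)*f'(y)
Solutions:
 f(y) = C1/sqrt(cos(y))


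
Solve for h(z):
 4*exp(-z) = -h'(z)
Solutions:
 h(z) = C1 + 4*exp(-z)


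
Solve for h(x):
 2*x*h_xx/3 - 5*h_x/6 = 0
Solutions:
 h(x) = C1 + C2*x^(9/4)


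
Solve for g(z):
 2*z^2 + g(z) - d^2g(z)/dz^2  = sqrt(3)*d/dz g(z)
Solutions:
 g(z) = C1*exp(z*(-sqrt(3) + sqrt(7))/2) + C2*exp(-z*(sqrt(3) + sqrt(7))/2) - 2*z^2 - 4*sqrt(3)*z - 16


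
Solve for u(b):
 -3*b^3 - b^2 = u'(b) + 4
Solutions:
 u(b) = C1 - 3*b^4/4 - b^3/3 - 4*b


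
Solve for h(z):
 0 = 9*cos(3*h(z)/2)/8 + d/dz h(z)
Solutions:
 9*z/8 - log(sin(3*h(z)/2) - 1)/3 + log(sin(3*h(z)/2) + 1)/3 = C1


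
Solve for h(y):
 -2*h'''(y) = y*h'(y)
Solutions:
 h(y) = C1 + Integral(C2*airyai(-2^(2/3)*y/2) + C3*airybi(-2^(2/3)*y/2), y)


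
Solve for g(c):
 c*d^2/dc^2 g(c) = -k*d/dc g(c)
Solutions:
 g(c) = C1 + c^(1 - re(k))*(C2*sin(log(c)*Abs(im(k))) + C3*cos(log(c)*im(k)))


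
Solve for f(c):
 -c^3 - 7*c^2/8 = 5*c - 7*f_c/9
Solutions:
 f(c) = C1 + 9*c^4/28 + 3*c^3/8 + 45*c^2/14


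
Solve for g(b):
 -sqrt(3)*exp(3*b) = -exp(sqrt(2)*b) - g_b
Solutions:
 g(b) = C1 + sqrt(3)*exp(3*b)/3 - sqrt(2)*exp(sqrt(2)*b)/2


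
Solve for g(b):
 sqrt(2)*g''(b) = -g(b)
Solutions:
 g(b) = C1*sin(2^(3/4)*b/2) + C2*cos(2^(3/4)*b/2)


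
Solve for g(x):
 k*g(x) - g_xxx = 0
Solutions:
 g(x) = C1*exp(k^(1/3)*x) + C2*exp(k^(1/3)*x*(-1 + sqrt(3)*I)/2) + C3*exp(-k^(1/3)*x*(1 + sqrt(3)*I)/2)


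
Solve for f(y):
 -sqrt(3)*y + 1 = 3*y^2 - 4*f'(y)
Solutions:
 f(y) = C1 + y^3/4 + sqrt(3)*y^2/8 - y/4


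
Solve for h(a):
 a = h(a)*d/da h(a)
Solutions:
 h(a) = -sqrt(C1 + a^2)
 h(a) = sqrt(C1 + a^2)


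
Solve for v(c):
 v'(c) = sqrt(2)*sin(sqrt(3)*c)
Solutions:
 v(c) = C1 - sqrt(6)*cos(sqrt(3)*c)/3


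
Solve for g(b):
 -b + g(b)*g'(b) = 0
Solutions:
 g(b) = -sqrt(C1 + b^2)
 g(b) = sqrt(C1 + b^2)


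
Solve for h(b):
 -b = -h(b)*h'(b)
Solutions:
 h(b) = -sqrt(C1 + b^2)
 h(b) = sqrt(C1 + b^2)


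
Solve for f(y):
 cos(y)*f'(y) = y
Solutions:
 f(y) = C1 + Integral(y/cos(y), y)


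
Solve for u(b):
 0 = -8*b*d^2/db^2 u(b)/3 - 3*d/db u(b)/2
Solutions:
 u(b) = C1 + C2*b^(7/16)


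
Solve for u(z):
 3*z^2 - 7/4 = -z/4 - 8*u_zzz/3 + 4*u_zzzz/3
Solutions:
 u(z) = C1 + C2*z + C3*z^2 + C4*exp(2*z) - 3*z^5/160 - 13*z^4/256 + z^3/128


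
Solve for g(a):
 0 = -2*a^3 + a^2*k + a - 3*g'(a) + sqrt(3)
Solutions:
 g(a) = C1 - a^4/6 + a^3*k/9 + a^2/6 + sqrt(3)*a/3


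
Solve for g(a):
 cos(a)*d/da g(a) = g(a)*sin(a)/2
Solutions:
 g(a) = C1/sqrt(cos(a))


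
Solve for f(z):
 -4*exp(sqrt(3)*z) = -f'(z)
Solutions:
 f(z) = C1 + 4*sqrt(3)*exp(sqrt(3)*z)/3


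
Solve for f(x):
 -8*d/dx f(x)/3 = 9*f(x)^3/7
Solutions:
 f(x) = -2*sqrt(7)*sqrt(-1/(C1 - 27*x))
 f(x) = 2*sqrt(7)*sqrt(-1/(C1 - 27*x))


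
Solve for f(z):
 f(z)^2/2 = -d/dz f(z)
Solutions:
 f(z) = 2/(C1 + z)


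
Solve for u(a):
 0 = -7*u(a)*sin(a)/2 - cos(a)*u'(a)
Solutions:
 u(a) = C1*cos(a)^(7/2)


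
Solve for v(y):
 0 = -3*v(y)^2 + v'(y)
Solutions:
 v(y) = -1/(C1 + 3*y)


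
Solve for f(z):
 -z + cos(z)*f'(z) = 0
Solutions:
 f(z) = C1 + Integral(z/cos(z), z)


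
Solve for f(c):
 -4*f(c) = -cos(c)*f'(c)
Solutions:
 f(c) = C1*(sin(c)^2 + 2*sin(c) + 1)/(sin(c)^2 - 2*sin(c) + 1)


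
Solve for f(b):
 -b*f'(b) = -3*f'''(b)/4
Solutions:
 f(b) = C1 + Integral(C2*airyai(6^(2/3)*b/3) + C3*airybi(6^(2/3)*b/3), b)


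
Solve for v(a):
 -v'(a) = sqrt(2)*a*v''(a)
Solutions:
 v(a) = C1 + C2*a^(1 - sqrt(2)/2)


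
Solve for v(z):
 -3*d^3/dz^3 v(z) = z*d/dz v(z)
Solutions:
 v(z) = C1 + Integral(C2*airyai(-3^(2/3)*z/3) + C3*airybi(-3^(2/3)*z/3), z)


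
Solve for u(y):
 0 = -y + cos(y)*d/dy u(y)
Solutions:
 u(y) = C1 + Integral(y/cos(y), y)


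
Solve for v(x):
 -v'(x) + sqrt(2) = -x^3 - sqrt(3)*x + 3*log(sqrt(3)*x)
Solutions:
 v(x) = C1 + x^4/4 + sqrt(3)*x^2/2 - 3*x*log(x) - 3*x*log(3)/2 + sqrt(2)*x + 3*x


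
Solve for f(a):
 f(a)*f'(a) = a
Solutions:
 f(a) = -sqrt(C1 + a^2)
 f(a) = sqrt(C1 + a^2)


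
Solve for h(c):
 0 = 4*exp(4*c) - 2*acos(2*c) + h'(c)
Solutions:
 h(c) = C1 + 2*c*acos(2*c) - sqrt(1 - 4*c^2) - exp(4*c)


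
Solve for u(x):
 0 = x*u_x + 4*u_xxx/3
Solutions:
 u(x) = C1 + Integral(C2*airyai(-6^(1/3)*x/2) + C3*airybi(-6^(1/3)*x/2), x)


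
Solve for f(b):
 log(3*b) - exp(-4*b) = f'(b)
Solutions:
 f(b) = C1 + b*log(b) + b*(-1 + log(3)) + exp(-4*b)/4


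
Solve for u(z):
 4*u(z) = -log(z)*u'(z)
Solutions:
 u(z) = C1*exp(-4*li(z))


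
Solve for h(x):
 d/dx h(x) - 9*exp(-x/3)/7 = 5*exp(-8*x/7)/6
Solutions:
 h(x) = C1 - 27*exp(-x/3)/7 - 35*exp(-8*x/7)/48


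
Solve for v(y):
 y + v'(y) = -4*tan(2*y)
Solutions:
 v(y) = C1 - y^2/2 + 2*log(cos(2*y))


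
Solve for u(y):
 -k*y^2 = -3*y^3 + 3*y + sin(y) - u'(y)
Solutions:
 u(y) = C1 + k*y^3/3 - 3*y^4/4 + 3*y^2/2 - cos(y)


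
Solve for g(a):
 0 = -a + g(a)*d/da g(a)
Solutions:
 g(a) = -sqrt(C1 + a^2)
 g(a) = sqrt(C1 + a^2)


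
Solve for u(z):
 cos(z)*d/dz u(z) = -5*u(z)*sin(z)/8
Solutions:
 u(z) = C1*cos(z)^(5/8)


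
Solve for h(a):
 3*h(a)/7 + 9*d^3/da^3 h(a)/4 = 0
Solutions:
 h(a) = C3*exp(-42^(2/3)*a/21) + (C1*sin(14^(2/3)*3^(1/6)*a/14) + C2*cos(14^(2/3)*3^(1/6)*a/14))*exp(42^(2/3)*a/42)


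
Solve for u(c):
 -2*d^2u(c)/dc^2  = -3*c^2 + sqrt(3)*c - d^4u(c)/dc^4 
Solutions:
 u(c) = C1 + C2*c + C3*exp(-sqrt(2)*c) + C4*exp(sqrt(2)*c) + c^4/8 - sqrt(3)*c^3/12 + 3*c^2/4


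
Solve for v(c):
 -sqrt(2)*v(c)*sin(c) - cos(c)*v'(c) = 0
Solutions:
 v(c) = C1*cos(c)^(sqrt(2))


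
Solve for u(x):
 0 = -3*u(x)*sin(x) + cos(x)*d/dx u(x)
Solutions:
 u(x) = C1/cos(x)^3


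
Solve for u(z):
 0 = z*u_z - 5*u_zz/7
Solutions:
 u(z) = C1 + C2*erfi(sqrt(70)*z/10)


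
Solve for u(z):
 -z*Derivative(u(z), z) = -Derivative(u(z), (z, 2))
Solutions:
 u(z) = C1 + C2*erfi(sqrt(2)*z/2)


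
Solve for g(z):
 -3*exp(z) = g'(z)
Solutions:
 g(z) = C1 - 3*exp(z)


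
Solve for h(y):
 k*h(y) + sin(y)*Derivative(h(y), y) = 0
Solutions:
 h(y) = C1*exp(k*(-log(cos(y) - 1) + log(cos(y) + 1))/2)


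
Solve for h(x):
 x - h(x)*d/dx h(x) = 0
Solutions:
 h(x) = -sqrt(C1 + x^2)
 h(x) = sqrt(C1 + x^2)


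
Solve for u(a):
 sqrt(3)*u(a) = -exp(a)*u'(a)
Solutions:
 u(a) = C1*exp(sqrt(3)*exp(-a))


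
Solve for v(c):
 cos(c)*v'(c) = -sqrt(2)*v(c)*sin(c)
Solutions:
 v(c) = C1*cos(c)^(sqrt(2))


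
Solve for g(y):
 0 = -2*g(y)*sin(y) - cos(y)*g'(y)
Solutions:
 g(y) = C1*cos(y)^2


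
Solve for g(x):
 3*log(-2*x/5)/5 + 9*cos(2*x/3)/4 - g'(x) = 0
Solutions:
 g(x) = C1 + 3*x*log(-x)/5 - 3*x*log(5)/5 - 3*x/5 + 3*x*log(2)/5 + 27*sin(2*x/3)/8


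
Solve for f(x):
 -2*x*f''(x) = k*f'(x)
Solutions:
 f(x) = C1 + x^(1 - re(k)/2)*(C2*sin(log(x)*Abs(im(k))/2) + C3*cos(log(x)*im(k)/2))


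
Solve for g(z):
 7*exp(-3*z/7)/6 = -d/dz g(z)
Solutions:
 g(z) = C1 + 49*exp(-3*z/7)/18


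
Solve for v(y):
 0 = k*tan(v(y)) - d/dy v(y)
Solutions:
 v(y) = pi - asin(C1*exp(k*y))
 v(y) = asin(C1*exp(k*y))


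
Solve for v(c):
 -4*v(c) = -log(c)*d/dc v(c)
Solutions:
 v(c) = C1*exp(4*li(c))


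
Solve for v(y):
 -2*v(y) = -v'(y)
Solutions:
 v(y) = C1*exp(2*y)


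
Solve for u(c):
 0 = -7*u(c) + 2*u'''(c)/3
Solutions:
 u(c) = C3*exp(2^(2/3)*21^(1/3)*c/2) + (C1*sin(2^(2/3)*3^(5/6)*7^(1/3)*c/4) + C2*cos(2^(2/3)*3^(5/6)*7^(1/3)*c/4))*exp(-2^(2/3)*21^(1/3)*c/4)


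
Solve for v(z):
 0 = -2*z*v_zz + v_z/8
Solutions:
 v(z) = C1 + C2*z^(17/16)


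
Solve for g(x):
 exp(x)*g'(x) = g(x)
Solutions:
 g(x) = C1*exp(-exp(-x))


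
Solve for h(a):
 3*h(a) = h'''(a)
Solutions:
 h(a) = C3*exp(3^(1/3)*a) + (C1*sin(3^(5/6)*a/2) + C2*cos(3^(5/6)*a/2))*exp(-3^(1/3)*a/2)


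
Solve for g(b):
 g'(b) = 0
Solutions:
 g(b) = C1


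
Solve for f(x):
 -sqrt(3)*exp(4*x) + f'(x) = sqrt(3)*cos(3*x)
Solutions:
 f(x) = C1 + sqrt(3)*exp(4*x)/4 + sqrt(3)*sin(3*x)/3


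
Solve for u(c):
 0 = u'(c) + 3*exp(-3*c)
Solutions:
 u(c) = C1 + exp(-3*c)


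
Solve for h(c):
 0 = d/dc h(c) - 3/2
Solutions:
 h(c) = C1 + 3*c/2


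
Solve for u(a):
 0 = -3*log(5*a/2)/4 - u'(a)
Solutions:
 u(a) = C1 - 3*a*log(a)/4 - 3*a*log(5)/4 + 3*a*log(2)/4 + 3*a/4


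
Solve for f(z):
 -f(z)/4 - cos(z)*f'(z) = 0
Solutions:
 f(z) = C1*(sin(z) - 1)^(1/8)/(sin(z) + 1)^(1/8)


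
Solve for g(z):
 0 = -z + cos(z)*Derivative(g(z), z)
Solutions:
 g(z) = C1 + Integral(z/cos(z), z)


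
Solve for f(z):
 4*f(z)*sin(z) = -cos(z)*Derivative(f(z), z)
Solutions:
 f(z) = C1*cos(z)^4


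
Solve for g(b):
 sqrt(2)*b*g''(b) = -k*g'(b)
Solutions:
 g(b) = C1 + b^(-sqrt(2)*re(k)/2 + 1)*(C2*sin(sqrt(2)*log(b)*Abs(im(k))/2) + C3*cos(sqrt(2)*log(b)*im(k)/2))


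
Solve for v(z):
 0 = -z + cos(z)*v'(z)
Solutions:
 v(z) = C1 + Integral(z/cos(z), z)


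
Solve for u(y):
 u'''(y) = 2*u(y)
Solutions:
 u(y) = C3*exp(2^(1/3)*y) + (C1*sin(2^(1/3)*sqrt(3)*y/2) + C2*cos(2^(1/3)*sqrt(3)*y/2))*exp(-2^(1/3)*y/2)


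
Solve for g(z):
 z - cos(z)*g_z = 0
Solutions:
 g(z) = C1 + Integral(z/cos(z), z)


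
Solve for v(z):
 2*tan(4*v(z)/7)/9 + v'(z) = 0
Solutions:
 v(z) = -7*asin(C1*exp(-8*z/63))/4 + 7*pi/4
 v(z) = 7*asin(C1*exp(-8*z/63))/4


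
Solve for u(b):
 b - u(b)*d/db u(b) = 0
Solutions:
 u(b) = -sqrt(C1 + b^2)
 u(b) = sqrt(C1 + b^2)


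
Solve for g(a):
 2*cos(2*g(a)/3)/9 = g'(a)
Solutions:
 -2*a/9 - 3*log(sin(2*g(a)/3) - 1)/4 + 3*log(sin(2*g(a)/3) + 1)/4 = C1


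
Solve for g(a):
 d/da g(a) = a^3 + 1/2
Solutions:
 g(a) = C1 + a^4/4 + a/2


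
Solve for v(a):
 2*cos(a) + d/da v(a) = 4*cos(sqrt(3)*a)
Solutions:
 v(a) = C1 - 2*sin(a) + 4*sqrt(3)*sin(sqrt(3)*a)/3


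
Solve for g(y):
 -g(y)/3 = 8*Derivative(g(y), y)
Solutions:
 g(y) = C1*exp(-y/24)


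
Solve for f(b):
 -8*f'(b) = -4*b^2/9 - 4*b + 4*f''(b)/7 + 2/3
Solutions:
 f(b) = C1 + C2*exp(-14*b) + b^3/54 + 31*b^2/126 - 209*b/1764


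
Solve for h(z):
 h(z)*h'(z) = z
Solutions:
 h(z) = -sqrt(C1 + z^2)
 h(z) = sqrt(C1 + z^2)


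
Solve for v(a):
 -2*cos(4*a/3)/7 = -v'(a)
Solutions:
 v(a) = C1 + 3*sin(4*a/3)/14


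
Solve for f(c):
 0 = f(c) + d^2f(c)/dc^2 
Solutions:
 f(c) = C1*sin(c) + C2*cos(c)


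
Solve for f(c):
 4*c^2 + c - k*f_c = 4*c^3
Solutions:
 f(c) = C1 - c^4/k + 4*c^3/(3*k) + c^2/(2*k)


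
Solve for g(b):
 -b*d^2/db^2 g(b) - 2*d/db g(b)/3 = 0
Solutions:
 g(b) = C1 + C2*b^(1/3)


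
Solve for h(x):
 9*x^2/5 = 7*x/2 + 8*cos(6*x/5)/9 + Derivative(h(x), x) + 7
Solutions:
 h(x) = C1 + 3*x^3/5 - 7*x^2/4 - 7*x - 20*sin(6*x/5)/27


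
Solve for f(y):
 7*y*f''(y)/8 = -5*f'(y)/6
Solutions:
 f(y) = C1 + C2*y^(1/21)


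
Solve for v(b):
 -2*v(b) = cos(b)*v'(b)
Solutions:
 v(b) = C1*(sin(b) - 1)/(sin(b) + 1)


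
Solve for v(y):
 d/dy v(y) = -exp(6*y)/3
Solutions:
 v(y) = C1 - exp(6*y)/18


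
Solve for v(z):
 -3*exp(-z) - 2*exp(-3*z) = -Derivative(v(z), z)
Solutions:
 v(z) = C1 - 3*exp(-z) - 2*exp(-3*z)/3


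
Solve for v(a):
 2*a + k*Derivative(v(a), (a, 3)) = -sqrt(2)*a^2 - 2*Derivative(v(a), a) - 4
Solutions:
 v(a) = C1 + C2*exp(-sqrt(2)*a*sqrt(-1/k)) + C3*exp(sqrt(2)*a*sqrt(-1/k)) - sqrt(2)*a^3/6 - a^2/2 + sqrt(2)*a*k/2 - 2*a


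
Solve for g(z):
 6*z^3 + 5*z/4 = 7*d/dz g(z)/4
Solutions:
 g(z) = C1 + 6*z^4/7 + 5*z^2/14


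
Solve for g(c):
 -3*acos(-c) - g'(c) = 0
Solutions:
 g(c) = C1 - 3*c*acos(-c) - 3*sqrt(1 - c^2)


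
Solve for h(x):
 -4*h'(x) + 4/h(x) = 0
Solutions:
 h(x) = -sqrt(C1 + 2*x)
 h(x) = sqrt(C1 + 2*x)


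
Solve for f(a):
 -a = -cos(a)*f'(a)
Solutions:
 f(a) = C1 + Integral(a/cos(a), a)


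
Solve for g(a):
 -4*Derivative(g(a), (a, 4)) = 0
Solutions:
 g(a) = C1 + C2*a + C3*a^2 + C4*a^3


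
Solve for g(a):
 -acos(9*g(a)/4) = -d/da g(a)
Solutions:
 Integral(1/acos(9*_y/4), (_y, g(a))) = C1 + a


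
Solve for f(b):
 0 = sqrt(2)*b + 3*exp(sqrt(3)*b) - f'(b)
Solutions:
 f(b) = C1 + sqrt(2)*b^2/2 + sqrt(3)*exp(sqrt(3)*b)


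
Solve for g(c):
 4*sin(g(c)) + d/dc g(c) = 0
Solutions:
 g(c) = -acos((-C1 - exp(8*c))/(C1 - exp(8*c))) + 2*pi
 g(c) = acos((-C1 - exp(8*c))/(C1 - exp(8*c)))


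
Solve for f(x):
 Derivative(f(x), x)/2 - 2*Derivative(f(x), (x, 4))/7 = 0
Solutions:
 f(x) = C1 + C4*exp(14^(1/3)*x/2) + (C2*sin(14^(1/3)*sqrt(3)*x/4) + C3*cos(14^(1/3)*sqrt(3)*x/4))*exp(-14^(1/3)*x/4)


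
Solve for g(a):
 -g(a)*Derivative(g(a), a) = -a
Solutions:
 g(a) = -sqrt(C1 + a^2)
 g(a) = sqrt(C1 + a^2)


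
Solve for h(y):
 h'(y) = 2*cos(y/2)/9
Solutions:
 h(y) = C1 + 4*sin(y/2)/9


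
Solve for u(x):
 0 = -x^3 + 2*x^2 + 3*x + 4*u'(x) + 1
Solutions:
 u(x) = C1 + x^4/16 - x^3/6 - 3*x^2/8 - x/4


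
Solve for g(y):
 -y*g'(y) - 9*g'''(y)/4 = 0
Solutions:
 g(y) = C1 + Integral(C2*airyai(-2^(2/3)*3^(1/3)*y/3) + C3*airybi(-2^(2/3)*3^(1/3)*y/3), y)


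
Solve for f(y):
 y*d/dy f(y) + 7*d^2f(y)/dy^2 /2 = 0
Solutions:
 f(y) = C1 + C2*erf(sqrt(7)*y/7)


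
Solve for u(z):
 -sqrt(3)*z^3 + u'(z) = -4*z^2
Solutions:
 u(z) = C1 + sqrt(3)*z^4/4 - 4*z^3/3


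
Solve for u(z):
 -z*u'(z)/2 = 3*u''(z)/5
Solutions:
 u(z) = C1 + C2*erf(sqrt(15)*z/6)


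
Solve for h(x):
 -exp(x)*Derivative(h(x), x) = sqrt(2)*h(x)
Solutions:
 h(x) = C1*exp(sqrt(2)*exp(-x))


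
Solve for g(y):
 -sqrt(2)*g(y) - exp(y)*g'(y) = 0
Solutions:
 g(y) = C1*exp(sqrt(2)*exp(-y))


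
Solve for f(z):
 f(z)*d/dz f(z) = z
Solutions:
 f(z) = -sqrt(C1 + z^2)
 f(z) = sqrt(C1 + z^2)


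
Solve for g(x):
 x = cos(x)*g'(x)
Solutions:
 g(x) = C1 + Integral(x/cos(x), x)


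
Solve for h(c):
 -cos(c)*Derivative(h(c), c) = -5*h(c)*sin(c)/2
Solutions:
 h(c) = C1/cos(c)^(5/2)


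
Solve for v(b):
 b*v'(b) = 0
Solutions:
 v(b) = C1


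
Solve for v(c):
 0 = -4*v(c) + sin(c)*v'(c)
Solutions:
 v(c) = C1*(cos(c)^2 - 2*cos(c) + 1)/(cos(c)^2 + 2*cos(c) + 1)


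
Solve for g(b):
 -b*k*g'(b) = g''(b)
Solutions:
 g(b) = Piecewise((-sqrt(2)*sqrt(pi)*C1*erf(sqrt(2)*b*sqrt(k)/2)/(2*sqrt(k)) - C2, (k > 0) | (k < 0)), (-C1*b - C2, True))


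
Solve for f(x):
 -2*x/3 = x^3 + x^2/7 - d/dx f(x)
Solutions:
 f(x) = C1 + x^4/4 + x^3/21 + x^2/3


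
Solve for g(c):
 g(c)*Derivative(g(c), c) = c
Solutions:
 g(c) = -sqrt(C1 + c^2)
 g(c) = sqrt(C1 + c^2)


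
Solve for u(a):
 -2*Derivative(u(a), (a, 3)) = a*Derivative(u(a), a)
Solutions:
 u(a) = C1 + Integral(C2*airyai(-2^(2/3)*a/2) + C3*airybi(-2^(2/3)*a/2), a)


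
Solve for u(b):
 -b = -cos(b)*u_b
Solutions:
 u(b) = C1 + Integral(b/cos(b), b)


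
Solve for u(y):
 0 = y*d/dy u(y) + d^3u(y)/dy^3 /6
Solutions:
 u(y) = C1 + Integral(C2*airyai(-6^(1/3)*y) + C3*airybi(-6^(1/3)*y), y)


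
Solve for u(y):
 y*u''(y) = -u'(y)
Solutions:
 u(y) = C1 + C2*log(y)


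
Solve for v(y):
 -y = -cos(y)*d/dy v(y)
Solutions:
 v(y) = C1 + Integral(y/cos(y), y)


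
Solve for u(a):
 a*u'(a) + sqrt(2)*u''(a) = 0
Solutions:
 u(a) = C1 + C2*erf(2^(1/4)*a/2)


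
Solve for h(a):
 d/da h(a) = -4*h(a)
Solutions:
 h(a) = C1*exp(-4*a)


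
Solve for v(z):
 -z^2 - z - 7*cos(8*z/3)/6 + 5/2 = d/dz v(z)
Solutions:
 v(z) = C1 - z^3/3 - z^2/2 + 5*z/2 - 7*sin(8*z/3)/16


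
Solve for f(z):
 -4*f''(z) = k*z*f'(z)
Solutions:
 f(z) = Piecewise((-sqrt(2)*sqrt(pi)*C1*erf(sqrt(2)*sqrt(k)*z/4)/sqrt(k) - C2, (k > 0) | (k < 0)), (-C1*z - C2, True))


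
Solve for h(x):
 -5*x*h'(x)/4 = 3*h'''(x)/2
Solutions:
 h(x) = C1 + Integral(C2*airyai(-5^(1/3)*6^(2/3)*x/6) + C3*airybi(-5^(1/3)*6^(2/3)*x/6), x)


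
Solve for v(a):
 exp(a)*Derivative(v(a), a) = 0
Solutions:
 v(a) = C1


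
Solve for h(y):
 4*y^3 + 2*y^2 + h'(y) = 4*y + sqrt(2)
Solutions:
 h(y) = C1 - y^4 - 2*y^3/3 + 2*y^2 + sqrt(2)*y


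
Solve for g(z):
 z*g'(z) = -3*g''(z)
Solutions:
 g(z) = C1 + C2*erf(sqrt(6)*z/6)


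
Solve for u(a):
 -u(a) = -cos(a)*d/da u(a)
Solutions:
 u(a) = C1*sqrt(sin(a) + 1)/sqrt(sin(a) - 1)


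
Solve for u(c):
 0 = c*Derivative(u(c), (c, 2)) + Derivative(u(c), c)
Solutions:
 u(c) = C1 + C2*log(c)


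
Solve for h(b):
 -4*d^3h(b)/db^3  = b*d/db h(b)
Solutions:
 h(b) = C1 + Integral(C2*airyai(-2^(1/3)*b/2) + C3*airybi(-2^(1/3)*b/2), b)


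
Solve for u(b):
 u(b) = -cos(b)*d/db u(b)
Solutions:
 u(b) = C1*sqrt(sin(b) - 1)/sqrt(sin(b) + 1)


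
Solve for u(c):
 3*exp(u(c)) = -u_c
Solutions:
 u(c) = log(1/(C1 + 3*c))


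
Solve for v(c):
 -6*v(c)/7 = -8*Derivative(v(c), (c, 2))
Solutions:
 v(c) = C1*exp(-sqrt(21)*c/14) + C2*exp(sqrt(21)*c/14)


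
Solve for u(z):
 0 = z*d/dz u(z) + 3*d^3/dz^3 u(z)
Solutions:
 u(z) = C1 + Integral(C2*airyai(-3^(2/3)*z/3) + C3*airybi(-3^(2/3)*z/3), z)


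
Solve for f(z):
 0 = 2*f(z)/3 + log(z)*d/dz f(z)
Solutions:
 f(z) = C1*exp(-2*li(z)/3)


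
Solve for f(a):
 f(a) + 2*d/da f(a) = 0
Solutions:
 f(a) = C1*exp(-a/2)


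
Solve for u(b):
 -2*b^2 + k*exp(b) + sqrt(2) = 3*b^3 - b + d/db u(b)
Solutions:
 u(b) = C1 - 3*b^4/4 - 2*b^3/3 + b^2/2 + sqrt(2)*b + k*exp(b)


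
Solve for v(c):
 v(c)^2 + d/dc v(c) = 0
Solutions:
 v(c) = 1/(C1 + c)


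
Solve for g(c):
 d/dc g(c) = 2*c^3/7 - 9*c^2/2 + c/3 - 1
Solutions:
 g(c) = C1 + c^4/14 - 3*c^3/2 + c^2/6 - c


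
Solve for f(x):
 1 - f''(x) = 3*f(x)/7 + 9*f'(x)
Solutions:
 f(x) = C1*exp(x*(-63 + sqrt(3885))/14) + C2*exp(-x*(sqrt(3885) + 63)/14) + 7/3
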